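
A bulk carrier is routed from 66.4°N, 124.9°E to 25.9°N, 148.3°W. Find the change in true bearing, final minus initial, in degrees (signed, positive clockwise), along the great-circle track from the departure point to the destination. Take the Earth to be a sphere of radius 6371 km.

+72.0°

Initial bearing θ₁ = atan2(sin Δλ cos φ₂, cos φ₁ sin φ₂ − sin φ₁ cos φ₂ cos Δλ) = 81.84°
Final bearing θ₂ = (initial bearing from the destination back to the start) + 180° = 153.86°
Δθ = θ₂ − θ₁ = +72.0°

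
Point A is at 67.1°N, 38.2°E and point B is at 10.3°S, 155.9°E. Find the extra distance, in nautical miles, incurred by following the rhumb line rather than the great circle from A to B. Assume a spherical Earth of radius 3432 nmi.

Great circle: cos σ = sin φ₁ sin φ₂ + cos φ₁ cos φ₂ cos Δλ,  σ = 1.9206 rad → d_gc = 6591.4 nmi
Rhumb line: Δψ = -1.7775, q = Δφ/Δψ = 0.7600, d_rh = R√(Δφ²+q²Δλ²) = 7085.4 nmi
Excess = 7085.4 − 6591.4 = 494.0 ≈ 494 nmi

494 nmi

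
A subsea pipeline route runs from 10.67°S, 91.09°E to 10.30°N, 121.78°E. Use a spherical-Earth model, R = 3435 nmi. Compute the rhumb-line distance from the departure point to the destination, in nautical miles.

Rhumb course C = atan2(Δλ, Δψ) with Δψ = ln[tan(π/4+φ₂/2)/tan(π/4+φ₁/2)] = +0.3681, Δλ = +0.5356 → C = 55.51°
d = R·|Δφ| / |cos C| = 3435·0.36600 / 0.56632 = 2220 nmi

2220 nmi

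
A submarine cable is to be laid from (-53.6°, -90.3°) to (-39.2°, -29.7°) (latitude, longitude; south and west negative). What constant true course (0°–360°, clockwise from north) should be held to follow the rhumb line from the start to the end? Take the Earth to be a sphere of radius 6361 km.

70.8°

Meridional parts: M(φ₁)=-1.1124, M(φ₂)=-0.7448 → ΔM = +0.3676;  Δλ = +1.0577 rad
tan C = Δλ / ΔM = +2.8775 → C = 70.84°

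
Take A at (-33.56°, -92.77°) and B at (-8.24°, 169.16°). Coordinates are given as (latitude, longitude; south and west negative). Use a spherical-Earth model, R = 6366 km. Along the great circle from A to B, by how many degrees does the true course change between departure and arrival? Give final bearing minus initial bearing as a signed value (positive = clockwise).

+45.7°

At departure: θ₁ = atan2(sin Δλ cos φ₂, cos φ₁ sin φ₂ − sin φ₁ cos φ₂ cos Δλ) = 258.68°
At arrival: θ₂ = atan2(sin Δλ cos φ₁, −cos φ₂ sin φ₁ + sin φ₂ cos φ₁ cos Δλ) = 304.35°
Δθ = θ₂ − θ₁ = +45.7°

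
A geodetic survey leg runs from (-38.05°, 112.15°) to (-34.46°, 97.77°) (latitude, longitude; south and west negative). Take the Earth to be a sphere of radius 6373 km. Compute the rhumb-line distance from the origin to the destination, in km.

1350 km

Δψ = ln[tan(π/4+φ₂/2)/tan(π/4+φ₁/2)] = +0.0777;  Δφ = +0.0627 rad,  Δλ = -0.2510 rad
q = Δφ/Δψ = 0.8061
d = R·√(Δφ² + q²Δλ²) = 6373·0.21180 = 1350 km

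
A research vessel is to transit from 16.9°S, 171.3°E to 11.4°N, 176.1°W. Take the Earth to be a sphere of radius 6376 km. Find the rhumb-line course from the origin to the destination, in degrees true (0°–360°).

Δψ = ln[tan(π/4+φ₂/2)/tan(π/4+φ₁/2)] = +0.4996
Δλ = +0.2199 rad (taken the short way round)
course = atan2(Δλ, Δψ) = 23.76°

23.8°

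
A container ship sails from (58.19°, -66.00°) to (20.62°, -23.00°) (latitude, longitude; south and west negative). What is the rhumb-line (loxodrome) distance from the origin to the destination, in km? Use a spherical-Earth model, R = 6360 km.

Δψ = ln[tan(π/4+φ₂/2)/tan(π/4+φ₁/2)] = -0.8875;  Δφ = -0.6557 rad,  Δλ = +0.7505 rad
q = Δφ/Δψ = 0.7388
d = R·√(Δφ² + q²Δλ²) = 6360·0.85873 = 5462 km

5462 km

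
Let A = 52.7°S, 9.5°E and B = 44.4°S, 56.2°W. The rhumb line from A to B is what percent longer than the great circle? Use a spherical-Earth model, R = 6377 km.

3.3%

Great circle: σ = 0.7455 rad → d_gc = Rσ = 4754.2 km
Rhumb: Δφ = +0.1449, Δλ = -1.1467, Δψ = +0.2195, q = Δφ/Δψ = 0.6599 → d_rh = R√(Δφ²+q²Δλ²) = 4913.1 km
Excess = (4913.1 − 4754.2) / 4754.2 = 158.9 / 4754.2 = 3.34% ≈ 3.3%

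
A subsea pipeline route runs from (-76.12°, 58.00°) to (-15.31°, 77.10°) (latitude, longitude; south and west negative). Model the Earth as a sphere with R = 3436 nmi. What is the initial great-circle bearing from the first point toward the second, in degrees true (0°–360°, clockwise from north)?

21.0°

θ = atan2( sin Δλ·cos φ₂ ,  cos φ₁ sin φ₂ − sin φ₁ cos φ₂ cos Δλ )
  = atan2(+0.3156, +0.8215) = 21.02°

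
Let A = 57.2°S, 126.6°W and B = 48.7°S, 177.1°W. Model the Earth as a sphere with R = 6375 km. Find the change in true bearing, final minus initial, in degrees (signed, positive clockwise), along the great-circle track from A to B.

At departure: θ₁ = atan2(sin Δλ cos φ₂, cos φ₁ sin φ₂ − sin φ₁ cos φ₂ cos Δλ) = 263.94°
At arrival: θ₂ = atan2(sin Δλ cos φ₁, −cos φ₂ sin φ₁ + sin φ₂ cos φ₁ cos Δλ) = 305.30°
Δθ = θ₂ − θ₁ = +41.4°

+41.4°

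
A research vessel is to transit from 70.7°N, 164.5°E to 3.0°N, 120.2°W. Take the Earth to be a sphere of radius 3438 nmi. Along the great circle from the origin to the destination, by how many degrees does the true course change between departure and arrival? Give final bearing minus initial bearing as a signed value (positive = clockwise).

Initial bearing θ₁ = atan2(sin Δλ cos φ₂, cos φ₁ sin φ₂ − sin φ₁ cos φ₂ cos Δλ) = 102.94°
Final bearing θ₂ = (initial bearing from the destination back to the start) + 180° = 161.18°
Δθ = θ₂ − θ₁ = +58.2°

+58.2°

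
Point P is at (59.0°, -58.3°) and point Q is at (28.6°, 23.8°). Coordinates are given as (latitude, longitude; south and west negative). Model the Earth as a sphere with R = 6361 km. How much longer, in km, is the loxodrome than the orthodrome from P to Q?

332 km

Great circle: cos σ = sin φ₁ sin φ₂ + cos φ₁ cos φ₂ cos Δλ,  σ = 1.0787 rad → d_gc = 6861.6 km
Rhumb line: Δψ = -0.7613, q = Δφ/Δψ = 0.6970, d_rh = R√(Δφ²+q²Δλ²) = 7193.5 km
Excess = 7193.5 − 6861.6 = 331.9 ≈ 332 km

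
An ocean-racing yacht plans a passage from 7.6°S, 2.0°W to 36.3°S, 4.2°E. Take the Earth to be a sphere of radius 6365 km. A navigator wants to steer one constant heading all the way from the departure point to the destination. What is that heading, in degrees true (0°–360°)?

168.8°

Δψ = ln[tan(π/4+φ₂/2)/tan(π/4+φ₁/2)] = -0.5477
Δλ = +0.1082 rad (taken the short way round)
course = atan2(Δλ, Δψ) = 168.82°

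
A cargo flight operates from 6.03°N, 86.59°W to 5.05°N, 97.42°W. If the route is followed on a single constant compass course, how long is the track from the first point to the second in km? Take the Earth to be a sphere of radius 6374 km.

1204 km

Δψ = ln[tan(π/4+φ₂/2)/tan(π/4+φ₁/2)] = -0.0172;  Δφ = -0.0171 rad,  Δλ = -0.1890 rad
q = Δφ/Δψ = 0.9953
d = R·√(Δφ² + q²Δλ²) = 6374·0.18891 = 1204 km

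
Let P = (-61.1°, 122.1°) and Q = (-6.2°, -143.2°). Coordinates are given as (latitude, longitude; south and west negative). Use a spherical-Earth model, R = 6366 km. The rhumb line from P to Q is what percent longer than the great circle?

Great circle: σ = 1.5156 rad → d_gc = Rσ = 9648.2 km
Rhumb: Δφ = +0.9582, Δλ = +1.6528, Δψ = +1.2476, q = Δφ/Δψ = 0.7680 → d_rh = R√(Δφ²+q²Δλ²) = 10124.8 km
Excess = (10124.8 − 9648.2) / 9648.2 = 476.6 / 9648.2 = 4.94% ≈ 4.9%

4.9%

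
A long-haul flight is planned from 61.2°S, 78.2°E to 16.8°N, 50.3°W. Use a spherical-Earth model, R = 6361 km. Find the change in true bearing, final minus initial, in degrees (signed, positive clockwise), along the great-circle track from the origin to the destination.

At departure: θ₁ = atan2(sin Δλ cos φ₂, cos φ₁ sin φ₂ − sin φ₁ cos φ₂ cos Δλ) = 242.92°
At arrival: θ₂ = atan2(sin Δλ cos φ₁, −cos φ₂ sin φ₁ + sin φ₂ cos φ₁ cos Δλ) = 333.38°
Δθ = θ₂ − θ₁ = +90.5°

+90.5°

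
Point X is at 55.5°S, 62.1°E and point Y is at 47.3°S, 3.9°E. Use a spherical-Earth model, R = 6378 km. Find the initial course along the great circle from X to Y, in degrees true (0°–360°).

258.1°

N = sin Δλ·cos φ₂ = -0.5764;  D = cos φ₁ sin φ₂ − sin φ₁ cos φ₂ cos Δλ = -0.1218
initial course = atan2(N, D) = 258.07°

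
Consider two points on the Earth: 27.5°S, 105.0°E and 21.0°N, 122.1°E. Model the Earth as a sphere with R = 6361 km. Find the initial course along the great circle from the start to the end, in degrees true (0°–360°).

θ = atan2( sin Δλ·cos φ₂ ,  cos φ₁ sin φ₂ − sin φ₁ cos φ₂ cos Δλ )
  = atan2(+0.2745, +0.7299) = 20.61°

20.6°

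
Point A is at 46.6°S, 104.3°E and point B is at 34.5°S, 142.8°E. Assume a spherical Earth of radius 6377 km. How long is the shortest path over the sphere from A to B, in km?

Haversine: a = sin²(Δφ/2)+cos φ₁ cos φ₂ sin²(Δλ/2) = 0.07266;  σ = 2·atan2(√a,√(1−a))
σ = 31.275° → d = Rσ = 6377·0.54585 = 3481 km

3481 km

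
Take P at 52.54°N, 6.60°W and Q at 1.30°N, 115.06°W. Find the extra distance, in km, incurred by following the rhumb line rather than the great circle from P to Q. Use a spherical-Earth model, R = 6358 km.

Great circle: cos σ = sin φ₁ sin φ₂ + cos φ₁ cos φ₂ cos Δλ,  σ = 1.7462 rad → d_gc = 11102.5 km
Rhumb line: Δψ = -1.0589, q = Δφ/Δψ = 0.8446, d_rh = R√(Δφ²+q²Δλ²) = 11647.3 km
Excess = 11647.3 − 11102.5 = 544.8 ≈ 545 km

545 km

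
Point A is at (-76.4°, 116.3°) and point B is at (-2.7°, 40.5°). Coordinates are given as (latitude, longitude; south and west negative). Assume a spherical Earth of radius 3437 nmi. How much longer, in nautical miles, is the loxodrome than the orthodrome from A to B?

197 nmi

Great circle: cos σ = sin φ₁ sin φ₂ + cos φ₁ cos φ₂ cos Δλ,  σ = 1.4672 rad → d_gc = 5042.8 nmi
Rhumb line: Δψ = +2.0795, q = Δφ/Δψ = 0.6186, d_rh = R√(Δφ²+q²Δλ²) = 5239.9 nmi
Excess = 5239.9 − 5042.8 = 197.1 ≈ 197 nmi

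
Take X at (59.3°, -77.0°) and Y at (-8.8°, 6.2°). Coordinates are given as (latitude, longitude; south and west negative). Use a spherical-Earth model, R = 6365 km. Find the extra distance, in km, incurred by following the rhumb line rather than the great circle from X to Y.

262 km

Great circle: cos σ = sin φ₁ sin φ₂ + cos φ₁ cos φ₂ cos Δλ,  σ = 1.6427 rad → d_gc = 10455.6 km
Rhumb line: Δψ = -1.4470, q = Δφ/Δψ = 0.8214, d_rh = R√(Δφ²+q²Δλ²) = 10717.9 km
Excess = 10717.9 − 10455.6 = 262.3 ≈ 262 km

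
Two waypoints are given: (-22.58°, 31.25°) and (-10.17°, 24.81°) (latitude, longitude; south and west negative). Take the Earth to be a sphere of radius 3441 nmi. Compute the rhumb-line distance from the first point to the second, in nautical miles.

Rhumb course C = atan2(Δλ, Δψ) with Δψ = ln[tan(π/4+φ₂/2)/tan(π/4+φ₁/2)] = +0.2263, Δλ = -0.1124 → C = 333.58°
d = R·|Δφ| / |cos C| = 3441·0.21660 / 0.89559 = 832 nmi

832 nmi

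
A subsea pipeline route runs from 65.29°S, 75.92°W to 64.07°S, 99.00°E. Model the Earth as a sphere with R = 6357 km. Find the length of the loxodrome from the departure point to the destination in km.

Δψ = ln[tan(π/4+φ₂/2)/tan(π/4+φ₁/2)] = +0.0498;  Δφ = +0.0213 rad,  Δλ = +3.0529 rad
q = Δφ/Δψ = 0.4276
d = R·√(Δφ² + q²Δλ²) = 6357·1.30559 = 8300 km

8300 km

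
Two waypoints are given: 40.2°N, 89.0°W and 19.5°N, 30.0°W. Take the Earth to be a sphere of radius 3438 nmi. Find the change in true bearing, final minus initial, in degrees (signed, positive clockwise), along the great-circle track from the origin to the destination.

+31.9°

At departure: θ₁ = atan2(sin Δλ cos φ₂, cos φ₁ sin φ₂ − sin φ₁ cos φ₂ cos Δλ) = 94.13°
At arrival: θ₂ = atan2(sin Δλ cos φ₁, −cos φ₂ sin φ₁ + sin φ₂ cos φ₁ cos Δλ) = 126.08°
Δθ = θ₂ − θ₁ = +31.9°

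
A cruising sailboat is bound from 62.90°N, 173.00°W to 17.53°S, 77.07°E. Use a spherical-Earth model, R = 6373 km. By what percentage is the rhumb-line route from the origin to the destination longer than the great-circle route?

4.7%

Great circle: σ = 2.0001 rad → d_gc = Rσ = 12746.4 km
Rhumb: Δφ = -1.4038, Δλ = -1.9186, Δψ = -1.7338, q = Δφ/Δψ = 0.8097 → d_rh = R√(Δφ²+q²Δλ²) = 13343.3 km
Excess = (13343.3 − 12746.4) / 12746.4 = 596.9 / 12746.4 = 4.68% ≈ 4.7%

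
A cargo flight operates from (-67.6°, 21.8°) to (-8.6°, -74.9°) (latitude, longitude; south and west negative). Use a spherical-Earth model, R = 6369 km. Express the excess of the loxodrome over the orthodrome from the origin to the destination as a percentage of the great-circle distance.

6.2%

Great circle: σ = 1.4764 rad → d_gc = Rσ = 9403.0 km
Rhumb: Δφ = +1.0297, Δλ = -1.6877, Δψ = +1.4688, q = Δφ/Δψ = 0.7011 → d_rh = R√(Δφ²+q²Δλ²) = 9990.2 km
Excess = (9990.2 − 9403.0) / 9403.0 = 587.2 / 9403.0 = 6.24% ≈ 6.2%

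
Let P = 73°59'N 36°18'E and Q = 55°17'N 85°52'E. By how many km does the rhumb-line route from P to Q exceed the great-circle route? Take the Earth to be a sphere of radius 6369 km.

Great circle: cos σ = sin φ₁ sin φ₂ + cos φ₁ cos φ₂ cos Δλ,  σ = 0.4691 rad → d_gc = 2987.56 km
Rhumb line: Δψ = -0.7983, q = Δφ/Δψ = 0.4088, d_rh = R√(Δφ²+q²Δλ²) = 3065.15 km
Excess = 3065.15 − 2987.56 = 77.59 ≈ 78 km

78 km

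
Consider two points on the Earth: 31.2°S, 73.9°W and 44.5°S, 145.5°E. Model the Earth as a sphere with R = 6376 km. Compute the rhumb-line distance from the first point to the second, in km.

12382 km

Rhumb course C = atan2(Δλ, Δψ) with Δψ = ln[tan(π/4+φ₂/2)/tan(π/4+φ₁/2)] = -0.2954, Δλ = -2.4539 → C = 263.13°
d = R·|Δφ| / |cos C| = 6376·0.23213 / 0.11953 = 12382 km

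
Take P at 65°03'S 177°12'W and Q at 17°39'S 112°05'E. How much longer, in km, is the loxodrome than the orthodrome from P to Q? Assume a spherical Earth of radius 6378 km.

243 km

Great circle: cos σ = sin φ₁ sin φ₂ + cos φ₁ cos φ₂ cos Δλ,  σ = 1.1509 rad → d_gc = 7340.5 km
Rhumb line: Δψ = +1.1955, q = Δφ/Δψ = 0.6920, d_rh = R√(Δφ²+q²Δλ²) = 7583.9 km
Excess = 7583.9 − 7340.5 = 243.4 ≈ 243 km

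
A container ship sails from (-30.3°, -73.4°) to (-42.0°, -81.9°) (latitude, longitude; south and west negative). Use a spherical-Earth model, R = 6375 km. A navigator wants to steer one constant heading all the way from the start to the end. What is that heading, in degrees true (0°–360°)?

210.3°

Meridional parts: M(φ₁)=-0.5554, M(φ₂)=-0.8092 → ΔM = -0.2538;  Δλ = -0.1484 rad
tan C = Δλ / ΔM = +0.5845 → C = 210.31°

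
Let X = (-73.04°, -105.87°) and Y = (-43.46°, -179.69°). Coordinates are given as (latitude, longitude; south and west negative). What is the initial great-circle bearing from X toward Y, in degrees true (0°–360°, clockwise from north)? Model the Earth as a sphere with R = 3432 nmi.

269.4°

N = sin Δλ·cos φ₂ = -0.6971;  D = cos φ₁ sin φ₂ − sin φ₁ cos φ₂ cos Δλ = -0.0072
initial course = atan2(N, D) = 269.41°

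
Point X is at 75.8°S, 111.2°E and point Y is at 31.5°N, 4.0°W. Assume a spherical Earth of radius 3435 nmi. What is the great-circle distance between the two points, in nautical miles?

7587 nmi

cos σ = sin φ₁ sin φ₂ + cos φ₁ cos φ₂ cos Δλ
      = sin(-75.80°)sin(31.50°) + cos(-75.80°)cos(31.50°)cos(-115.20°) = -0.5956
σ = 126.555° → d = Rσ = 3435·2.20880 = 7587 nmi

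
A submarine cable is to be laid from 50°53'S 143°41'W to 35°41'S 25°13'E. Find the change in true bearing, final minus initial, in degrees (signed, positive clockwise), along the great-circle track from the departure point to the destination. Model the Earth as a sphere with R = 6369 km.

-164.0°

At departure: θ₁ = atan2(sin Δλ cos φ₂, cos φ₁ sin φ₂ − sin φ₁ cos φ₂ cos Δλ) = 170.99°
At arrival: θ₂ = atan2(sin Δλ cos φ₁, −cos φ₂ sin φ₁ + sin φ₂ cos φ₁ cos Δλ) = 6.99°
Δθ = θ₂ − θ₁ = -164.0°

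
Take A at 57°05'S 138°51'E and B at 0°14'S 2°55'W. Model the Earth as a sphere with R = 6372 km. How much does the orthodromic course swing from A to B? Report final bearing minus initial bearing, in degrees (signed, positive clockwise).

At departure: θ₁ = atan2(sin Δλ cos φ₂, cos φ₁ sin φ₂ − sin φ₁ cos φ₂ cos Δλ) = 223.09°
At arrival: θ₂ = atan2(sin Δλ cos φ₁, −cos φ₂ sin φ₁ + sin φ₂ cos φ₁ cos Δλ) = 338.21°
Δθ = θ₂ − θ₁ = +115.1°

+115.1°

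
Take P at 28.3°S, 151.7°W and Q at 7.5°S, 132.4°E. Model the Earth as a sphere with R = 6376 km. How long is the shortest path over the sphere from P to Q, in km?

cos σ = sin φ₁ sin φ₂ + cos φ₁ cos φ₂ cos Δλ
      = sin(-28.30°)sin(-7.50°) + cos(-28.30°)cos(-7.50°)cos(-75.90°) = 0.2745
σ = 74.065° → d = Rσ = 6376·1.29268 = 8242 km

8242 km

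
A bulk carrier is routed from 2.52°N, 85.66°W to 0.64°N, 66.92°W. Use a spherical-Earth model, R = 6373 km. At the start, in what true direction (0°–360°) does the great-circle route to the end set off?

θ = atan2( sin Δλ·cos φ₂ ,  cos φ₁ sin φ₂ − sin φ₁ cos φ₂ cos Δλ )
  = atan2(+0.3213, -0.0305) = 95.42°

95.4°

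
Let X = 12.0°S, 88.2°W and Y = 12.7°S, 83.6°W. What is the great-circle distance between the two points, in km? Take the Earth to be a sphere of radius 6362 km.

cos σ = sin φ₁ sin φ₂ + cos φ₁ cos φ₂ cos Δλ
      = sin(-12.00°)sin(-12.70°) + cos(-12.00°)cos(-12.70°)cos(4.60°) = 0.9969
σ = 4.548° → d = Rσ = 6362·0.07937 = 505 km

505 km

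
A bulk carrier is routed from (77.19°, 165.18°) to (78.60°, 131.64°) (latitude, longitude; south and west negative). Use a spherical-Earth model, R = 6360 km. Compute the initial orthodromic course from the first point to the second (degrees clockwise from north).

297.4°

θ = atan2( sin Δλ·cos φ₂ ,  cos φ₁ sin φ₂ − sin φ₁ cos φ₂ cos Δλ )
  = atan2(-0.1092, +0.0567) = 297.44°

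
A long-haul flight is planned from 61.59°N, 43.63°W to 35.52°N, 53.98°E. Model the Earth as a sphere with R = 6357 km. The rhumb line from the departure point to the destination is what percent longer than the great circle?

Great circle: σ = 1.0931 rad → d_gc = Rσ = 6948.8 km
Rhumb: Δφ = -0.4550, Δλ = +1.7036, Δψ = -0.7099, q = Δφ/Δψ = 0.6410 → d_rh = R√(Δφ²+q²Δλ²) = 7520.0 km
Excess = (7520.0 − 6948.8) / 6948.8 = 571.2 / 6948.8 = 8.22% ≈ 8.2%

8.2%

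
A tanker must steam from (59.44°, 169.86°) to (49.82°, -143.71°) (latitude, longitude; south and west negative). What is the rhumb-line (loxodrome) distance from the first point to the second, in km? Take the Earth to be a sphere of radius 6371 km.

3158 km

Δψ = ln[tan(π/4+φ₂/2)/tan(π/4+φ₁/2)] = -0.2918;  Δφ = -0.1679 rad,  Δλ = +0.8104 rad
q = Δφ/Δψ = 0.5755
d = R·√(Δφ² + q²Δλ²) = 6371·0.49563 = 3158 km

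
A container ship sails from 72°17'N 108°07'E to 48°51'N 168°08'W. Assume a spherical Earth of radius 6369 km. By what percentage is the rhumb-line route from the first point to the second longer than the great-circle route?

Great circle: σ = 0.7391 rad → d_gc = Rσ = 4707.3 km
Rhumb: Δφ = -0.4090, Δλ = +1.4617, Δψ = -0.8790, q = Δφ/Δψ = 0.4653 → d_rh = R√(Δφ²+q²Δλ²) = 5054.4 km
Excess = (5054.4 − 4707.3) / 4707.3 = 347.1 / 4707.3 = 7.37% ≈ 7.4%

7.4%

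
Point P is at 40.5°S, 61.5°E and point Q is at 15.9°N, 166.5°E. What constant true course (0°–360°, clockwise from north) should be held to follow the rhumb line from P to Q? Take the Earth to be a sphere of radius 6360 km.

Δψ = ln[tan(π/4+φ₂/2)/tan(π/4+φ₁/2)] = +1.0555
Δλ = +1.8326 rad (taken the short way round)
course = atan2(Δλ, Δψ) = 60.06°

60.1°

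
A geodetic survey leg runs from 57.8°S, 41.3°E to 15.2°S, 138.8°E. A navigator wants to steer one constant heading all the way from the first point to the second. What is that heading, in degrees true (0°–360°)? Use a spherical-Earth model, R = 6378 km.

60.2°

Δψ = ln[tan(π/4+φ₂/2)/tan(π/4+φ₁/2)] = +0.9741
Δλ = +1.7017 rad (taken the short way round)
course = atan2(Δλ, Δψ) = 60.21°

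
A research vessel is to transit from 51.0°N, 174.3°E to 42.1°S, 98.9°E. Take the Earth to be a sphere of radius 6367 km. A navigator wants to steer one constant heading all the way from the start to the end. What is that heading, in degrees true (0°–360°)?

Δψ = ln[tan(π/4+φ₂/2)/tan(π/4+φ₁/2)] = -1.8496
Δλ = -1.3160 rad (taken the short way round)
course = atan2(Δλ, Δψ) = 215.43°

215.4°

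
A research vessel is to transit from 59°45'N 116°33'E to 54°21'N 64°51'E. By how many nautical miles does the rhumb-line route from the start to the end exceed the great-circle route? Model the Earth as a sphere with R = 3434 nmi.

Great circle: cos σ = sin φ₁ sin φ₂ + cos φ₁ cos φ₂ cos Δλ,  σ = 0.4866 rad → d_gc = 1671.0 nmi
Rhumb line: Δψ = -0.1737, q = Δφ/Δψ = 0.5427, d_rh = R√(Δφ²+q²Δλ²) = 1712.6 nmi
Excess = 1712.6 − 1671.0 = 41.6 ≈ 42 nmi

42 nmi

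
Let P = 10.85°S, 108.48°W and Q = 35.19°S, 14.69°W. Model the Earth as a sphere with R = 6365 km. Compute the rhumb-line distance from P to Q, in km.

9868 km

Δψ = ln[tan(π/4+φ₂/2)/tan(π/4+φ₁/2)] = -0.4664;  Δφ = -0.4248 rad,  Δλ = +1.6369 rad
q = Δφ/Δψ = 0.9109
d = R·√(Δφ² + q²Δλ²) = 6365·1.55039 = 9868 km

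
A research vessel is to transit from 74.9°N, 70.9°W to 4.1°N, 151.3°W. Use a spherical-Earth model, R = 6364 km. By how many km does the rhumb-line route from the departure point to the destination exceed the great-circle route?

Great circle: cos σ = sin φ₁ sin φ₂ + cos φ₁ cos φ₂ cos Δλ,  σ = 1.4582 rad → d_gc = 9280.0 km
Rhumb line: Δψ = -1.9492, q = Δφ/Δψ = 0.6339, d_rh = R√(Δφ²+q²Δλ²) = 9689.7 km
Excess = 9689.7 − 9280.0 = 409.7 ≈ 410 km

410 km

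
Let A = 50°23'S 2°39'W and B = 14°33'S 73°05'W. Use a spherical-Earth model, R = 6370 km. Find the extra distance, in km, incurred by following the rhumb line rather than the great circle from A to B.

Great circle: cos σ = sin φ₁ sin φ₂ + cos φ₁ cos φ₂ cos Δλ,  σ = 1.1590 rad → d_gc = 7383.0 km
Rhumb line: Δψ = +0.7644, q = Δφ/Δψ = 0.8182, d_rh = R√(Δφ²+q²Δλ²) = 7544.3 km
Excess = 7544.3 − 7383.0 = 161.3 ≈ 161 km

161 km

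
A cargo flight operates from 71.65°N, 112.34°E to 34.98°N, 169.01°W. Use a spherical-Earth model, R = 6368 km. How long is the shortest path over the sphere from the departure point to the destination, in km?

Haversine: a = sin²(Δφ/2)+cos φ₁ cos φ₂ sin²(Δλ/2) = 0.20255;  σ = 2·atan2(√a,√(1−a))
σ = 53.494° → d = Rσ = 6368·0.93365 = 5945 km

5945 km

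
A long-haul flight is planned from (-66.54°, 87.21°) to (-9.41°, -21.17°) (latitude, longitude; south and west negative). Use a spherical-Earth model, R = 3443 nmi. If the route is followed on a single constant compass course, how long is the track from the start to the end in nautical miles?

Δψ = ln[tan(π/4+φ₂/2)/tan(π/4+φ₁/2)] = +1.4070;  Δφ = +0.9971 rad,  Δλ = -1.8916 rad
q = Δφ/Δψ = 0.7087
d = R·√(Δφ² + q²Δλ²) = 3443·1.67070 = 5752 nmi

5752 nmi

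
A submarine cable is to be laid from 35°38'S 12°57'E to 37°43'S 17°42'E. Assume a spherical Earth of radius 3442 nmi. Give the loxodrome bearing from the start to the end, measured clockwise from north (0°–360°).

Meridional parts: M(φ₁)=-0.6664, M(φ₂)=-0.7117 → ΔM = -0.0453;  Δλ = +0.0829 rad
tan C = Δλ / ΔM = -1.8284 → C = 118.68°

118.7°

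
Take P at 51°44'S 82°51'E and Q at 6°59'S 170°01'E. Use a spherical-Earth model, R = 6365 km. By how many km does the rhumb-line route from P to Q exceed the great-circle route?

289 km

Great circle: cos σ = sin φ₁ sin φ₂ + cos φ₁ cos φ₂ cos Δλ,  σ = 1.4446 rad → d_gc = 9195.0 km
Rhumb line: Δψ = +0.9364, q = Δφ/Δψ = 0.8340, d_rh = R√(Δφ²+q²Δλ²) = 9483.8 km
Excess = 9483.8 − 9195.0 = 288.8 ≈ 289 km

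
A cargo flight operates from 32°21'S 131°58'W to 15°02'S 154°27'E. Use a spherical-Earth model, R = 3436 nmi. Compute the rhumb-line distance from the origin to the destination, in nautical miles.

Δψ = ln[tan(π/4+φ₂/2)/tan(π/4+φ₁/2)] = +0.3318;  Δφ = +0.3022 rad,  Δλ = -1.2843 rad
q = Δφ/Δψ = 0.9109
d = R·√(Δφ² + q²Δλ²) = 3436·1.20822 = 4151 nmi

4151 nmi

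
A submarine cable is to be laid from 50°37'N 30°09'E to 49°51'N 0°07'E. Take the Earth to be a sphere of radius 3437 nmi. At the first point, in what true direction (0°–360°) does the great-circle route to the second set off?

279.4°

θ = atan2( sin Δλ·cos φ₂ ,  cos φ₁ sin φ₂ − sin φ₁ cos φ₂ cos Δλ )
  = atan2(-0.3227, +0.0535) = 279.42°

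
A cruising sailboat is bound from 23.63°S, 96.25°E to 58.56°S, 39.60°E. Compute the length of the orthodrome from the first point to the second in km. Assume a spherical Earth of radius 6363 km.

5863 km

Haversine: a = sin²(Δφ/2)+cos φ₁ cos φ₂ sin²(Δλ/2) = 0.19765;  σ = 2·atan2(√a,√(1−a))
σ = 52.793° → d = Rσ = 6363·0.92142 = 5863 km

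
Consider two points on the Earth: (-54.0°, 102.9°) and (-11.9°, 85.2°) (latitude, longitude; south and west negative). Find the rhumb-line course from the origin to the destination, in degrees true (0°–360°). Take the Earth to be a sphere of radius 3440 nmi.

341.3°

Meridional parts: M(φ₁)=-1.1242, M(φ₂)=-0.2092 → ΔM = +0.9150;  Δλ = -0.3089 rad
tan C = Δλ / ΔM = -0.3376 → C = 341.34°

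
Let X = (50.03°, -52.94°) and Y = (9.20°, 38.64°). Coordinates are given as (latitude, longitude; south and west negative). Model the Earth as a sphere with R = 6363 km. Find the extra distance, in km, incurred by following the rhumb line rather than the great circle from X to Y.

330 km

Great circle: cos σ = sin φ₁ sin φ₂ + cos φ₁ cos φ₂ cos Δλ,  σ = 1.4656 rad → d_gc = 9325.3 km
Rhumb line: Δψ = -0.8502, q = Δφ/Δψ = 0.8381, d_rh = R√(Δφ²+q²Δλ²) = 9655.3 km
Excess = 9655.3 − 9325.3 = 330.0 ≈ 330 km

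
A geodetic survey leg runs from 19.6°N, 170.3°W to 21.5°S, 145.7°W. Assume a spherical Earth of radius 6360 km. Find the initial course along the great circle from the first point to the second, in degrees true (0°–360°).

N = sin Δλ·cos φ₂ = +0.3873;  D = cos φ₁ sin φ₂ − sin φ₁ cos φ₂ cos Δλ = -0.6290
initial course = atan2(N, D) = 148.38°

148.4°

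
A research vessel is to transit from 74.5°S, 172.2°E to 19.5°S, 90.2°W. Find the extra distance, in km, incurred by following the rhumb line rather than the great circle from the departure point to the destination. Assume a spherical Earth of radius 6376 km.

Great circle: cos σ = sin φ₁ sin φ₂ + cos φ₁ cos φ₂ cos Δλ,  σ = 1.2783 rad → d_gc = 8150.4 km
Rhumb line: Δψ = +1.6473, q = Δφ/Δψ = 0.5827, d_rh = R√(Δφ²+q²Δλ²) = 8804.4 km
Excess = 8804.4 − 8150.4 = 654.0 ≈ 654 km

654 km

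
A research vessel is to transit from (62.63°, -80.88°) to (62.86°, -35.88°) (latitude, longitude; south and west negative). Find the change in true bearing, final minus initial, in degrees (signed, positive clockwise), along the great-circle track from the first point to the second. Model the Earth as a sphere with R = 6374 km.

Initial bearing θ₁ = atan2(sin Δλ cos φ₂, cos φ₁ sin φ₂ − sin φ₁ cos φ₂ cos Δλ) = 69.18°
Final bearing θ₂ = (initial bearing from the destination back to the start) + 180° = 109.61°
Δθ = θ₂ − θ₁ = +40.4°

+40.4°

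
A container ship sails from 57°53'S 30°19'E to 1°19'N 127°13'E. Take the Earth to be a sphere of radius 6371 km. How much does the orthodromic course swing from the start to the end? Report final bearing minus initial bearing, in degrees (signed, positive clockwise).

Initial bearing θ₁ = atan2(sin Δλ cos φ₂, cos φ₁ sin φ₂ − sin φ₁ cos φ₂ cos Δλ) = 95.15°
Final bearing θ₂ = (initial bearing from the destination back to the start) + 180° = 31.98°
Δθ = θ₂ − θ₁ = -63.2°

-63.2°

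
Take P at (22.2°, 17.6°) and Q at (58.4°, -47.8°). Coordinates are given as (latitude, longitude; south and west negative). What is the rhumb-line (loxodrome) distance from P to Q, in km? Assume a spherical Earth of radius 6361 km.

Δψ = ln[tan(π/4+φ₂/2)/tan(π/4+φ₁/2)] = +0.8649;  Δφ = +0.6318 rad,  Δλ = -1.1414 rad
q = Δφ/Δψ = 0.7305
d = R·√(Δφ² + q²Δλ²) = 6361·1.04618 = 6655 km

6655 km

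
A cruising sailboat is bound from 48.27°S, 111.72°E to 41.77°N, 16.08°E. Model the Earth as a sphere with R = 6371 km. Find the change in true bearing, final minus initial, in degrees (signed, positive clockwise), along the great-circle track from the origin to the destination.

At departure: θ₁ = atan2(sin Δλ cos φ₂, cos φ₁ sin φ₂ − sin φ₁ cos φ₂ cos Δλ) = 297.64°
At arrival: θ₂ = atan2(sin Δλ cos φ₁, −cos φ₂ sin φ₁ + sin φ₂ cos φ₁ cos Δλ) = 307.76°
Δθ = θ₂ − θ₁ = +10.1°

+10.1°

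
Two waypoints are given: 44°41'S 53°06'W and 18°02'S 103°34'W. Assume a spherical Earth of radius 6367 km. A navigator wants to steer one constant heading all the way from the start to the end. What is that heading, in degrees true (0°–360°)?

302.1°

Meridional parts: M(φ₁)=-0.8736, M(φ₂)=-0.3201 → ΔM = +0.5535;  Δλ = -0.8808 rad
tan C = Δλ / ΔM = -1.5913 → C = 302.15°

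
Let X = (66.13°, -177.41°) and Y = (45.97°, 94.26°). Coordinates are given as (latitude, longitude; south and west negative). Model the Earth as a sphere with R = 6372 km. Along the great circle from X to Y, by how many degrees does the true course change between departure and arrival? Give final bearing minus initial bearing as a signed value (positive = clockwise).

-78.6°

At departure: θ₁ = atan2(sin Δλ cos φ₂, cos φ₁ sin φ₂ − sin φ₁ cos φ₂ cos Δλ) = 291.41°
At arrival: θ₂ = atan2(sin Δλ cos φ₁, −cos φ₂ sin φ₁ + sin φ₂ cos φ₁ cos Δλ) = 212.82°
Δθ = θ₂ − θ₁ = -78.6°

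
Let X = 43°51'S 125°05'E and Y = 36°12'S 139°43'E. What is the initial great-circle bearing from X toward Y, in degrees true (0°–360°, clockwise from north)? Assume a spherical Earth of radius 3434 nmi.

N = sin Δλ·cos φ₂ = +0.2039;  D = cos φ₁ sin φ₂ − sin φ₁ cos φ₂ cos Δλ = +0.1150
initial course = atan2(N, D) = 60.58°

60.6°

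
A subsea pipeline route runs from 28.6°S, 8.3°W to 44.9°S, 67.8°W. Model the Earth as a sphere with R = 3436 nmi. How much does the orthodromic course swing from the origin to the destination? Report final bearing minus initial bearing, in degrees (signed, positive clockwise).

+38.1°

At departure: θ₁ = atan2(sin Δλ cos φ₂, cos φ₁ sin φ₂ − sin φ₁ cos φ₂ cos Δλ) = 233.74°
At arrival: θ₂ = atan2(sin Δλ cos φ₁, −cos φ₂ sin φ₁ + sin φ₂ cos φ₁ cos Δλ) = 271.86°
Δθ = θ₂ − θ₁ = +38.1°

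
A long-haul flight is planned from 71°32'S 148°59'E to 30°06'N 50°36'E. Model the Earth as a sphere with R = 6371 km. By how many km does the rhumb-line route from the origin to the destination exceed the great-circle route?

500 km

Great circle: cos σ = sin φ₁ sin φ₂ + cos φ₁ cos φ₂ cos Δλ,  σ = 2.1126 rad → d_gc = 13459.1 km
Rhumb line: Δψ = +2.3680, q = Δφ/Δψ = 0.7491, d_rh = R√(Δφ²+q²Δλ²) = 13959.5 km
Excess = 13959.5 − 13459.1 = 500.4 ≈ 500 km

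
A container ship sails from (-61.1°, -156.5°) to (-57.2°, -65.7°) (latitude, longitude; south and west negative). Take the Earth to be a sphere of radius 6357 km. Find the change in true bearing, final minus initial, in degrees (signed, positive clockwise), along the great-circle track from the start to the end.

At departure: θ₁ = atan2(sin Δλ cos φ₂, cos φ₁ sin φ₂ − sin φ₁ cos φ₂ cos Δλ) = 127.31°
At arrival: θ₂ = atan2(sin Δλ cos φ₁, −cos φ₂ sin φ₁ + sin φ₂ cos φ₁ cos Δλ) = 45.20°
Δθ = θ₂ − θ₁ = -82.1°

-82.1°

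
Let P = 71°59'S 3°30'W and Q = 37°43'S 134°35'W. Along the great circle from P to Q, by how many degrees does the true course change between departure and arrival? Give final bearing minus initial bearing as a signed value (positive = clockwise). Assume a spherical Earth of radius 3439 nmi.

Initial bearing θ₁ = atan2(sin Δλ cos φ₂, cos φ₁ sin φ₂ − sin φ₁ cos φ₂ cos Δλ) = 221.10°
Final bearing θ₂ = (initial bearing from the destination back to the start) + 180° = 345.11°
Δθ = θ₂ − θ₁ = +124.0°

+124.0°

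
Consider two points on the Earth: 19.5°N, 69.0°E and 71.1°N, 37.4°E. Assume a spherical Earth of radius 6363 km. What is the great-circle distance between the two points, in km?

6090 km

cos σ = sin φ₁ sin φ₂ + cos φ₁ cos φ₂ cos Δλ
      = sin(19.50°)sin(71.10°) + cos(19.50°)cos(71.10°)cos(-31.60°) = 0.5759
σ = 54.839° → d = Rσ = 6363·0.95712 = 6090 km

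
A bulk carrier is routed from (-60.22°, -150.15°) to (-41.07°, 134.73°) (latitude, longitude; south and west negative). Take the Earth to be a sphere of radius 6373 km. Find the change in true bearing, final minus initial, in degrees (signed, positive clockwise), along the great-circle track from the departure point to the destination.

Initial bearing θ₁ = atan2(sin Δλ cos φ₂, cos φ₁ sin φ₂ − sin φ₁ cos φ₂ cos Δλ) = 257.74°
Final bearing θ₂ = (initial bearing from the destination back to the start) + 180° = 319.93°
Δθ = θ₂ − θ₁ = +62.2°

+62.2°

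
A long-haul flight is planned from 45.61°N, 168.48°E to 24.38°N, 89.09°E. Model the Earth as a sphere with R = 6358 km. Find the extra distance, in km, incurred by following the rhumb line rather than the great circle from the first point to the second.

228 km

Great circle: cos σ = sin φ₁ sin φ₂ + cos φ₁ cos φ₂ cos Δλ,  σ = 1.1458 rad → d_gc = 7285.2 km
Rhumb line: Δψ = -0.4575, q = Δφ/Δψ = 0.8098, d_rh = R√(Δφ²+q²Δλ²) = 7513.3 km
Excess = 7513.3 − 7285.2 = 228.1 ≈ 228 km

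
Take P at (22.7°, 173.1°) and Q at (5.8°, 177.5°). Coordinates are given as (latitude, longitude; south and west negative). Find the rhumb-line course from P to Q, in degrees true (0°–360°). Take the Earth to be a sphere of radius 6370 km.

Meridional parts: M(φ₁)=+0.4070, M(φ₂)=+0.1014 → ΔM = -0.3056;  Δλ = +0.0768 rad
tan C = Δλ / ΔM = -0.2513 → C = 165.89°

165.9°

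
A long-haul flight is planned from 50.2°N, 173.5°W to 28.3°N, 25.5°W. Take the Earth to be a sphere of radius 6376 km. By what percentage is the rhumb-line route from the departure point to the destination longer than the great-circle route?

Great circle: σ = 1.6848 rad → d_gc = Rσ = 10742.1 km
Rhumb: Δφ = -0.3822, Δλ = +2.5831, Δψ = -0.5008, q = Δφ/Δψ = 0.7632 → d_rh = R√(Δφ²+q²Δλ²) = 12804.5 km
Excess = (12804.5 − 10742.1) / 10742.1 = 2062.4 / 10742.1 = 19.20% ≈ 19.2%

19.2%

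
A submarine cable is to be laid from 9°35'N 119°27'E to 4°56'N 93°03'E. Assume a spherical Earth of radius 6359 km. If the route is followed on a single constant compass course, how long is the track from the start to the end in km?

Rhumb course C = atan2(Δλ, Δψ) with Δψ = ln[tan(π/4+φ₂/2)/tan(π/4+φ₁/2)] = -0.0818, Δλ = -0.4608 → C = 259.93°
d = R·|Δφ| / |cos C| = 6359·0.08116 / 0.17487 = 2951 km

2951 km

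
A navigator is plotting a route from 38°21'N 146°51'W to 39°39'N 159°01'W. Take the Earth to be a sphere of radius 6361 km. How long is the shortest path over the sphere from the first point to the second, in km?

1059 km

Haversine: a = sin²(Δφ/2)+cos φ₁ cos φ₂ sin²(Δλ/2) = 0.00691;  σ = 2·atan2(√a,√(1−a))
σ = 9.537° → d = Rσ = 6361·0.16645 = 1059 km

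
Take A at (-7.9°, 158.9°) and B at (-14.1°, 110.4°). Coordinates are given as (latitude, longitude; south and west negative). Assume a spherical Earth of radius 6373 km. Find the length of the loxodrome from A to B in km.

Rhumb course C = atan2(Δλ, Δψ) with Δψ = ln[tan(π/4+φ₂/2)/tan(π/4+φ₁/2)] = -0.1103, Δλ = -0.8465 → C = 262.58°
d = R·|Δφ| / |cos C| = 6373·0.10821 / 0.12920 = 5337 km

5337 km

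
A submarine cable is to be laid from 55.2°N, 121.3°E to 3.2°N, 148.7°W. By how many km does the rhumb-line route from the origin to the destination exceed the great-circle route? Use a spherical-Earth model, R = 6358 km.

337 km

Great circle: cos σ = sin φ₁ sin φ₂ + cos φ₁ cos φ₂ cos Δλ,  σ = 1.5249 rad → d_gc = 9695.6 km
Rhumb line: Δψ = -1.1045, q = Δφ/Δψ = 0.8217, d_rh = R√(Δφ²+q²Δλ²) = 10032.3 km
Excess = 10032.3 − 9695.6 = 336.7 ≈ 337 km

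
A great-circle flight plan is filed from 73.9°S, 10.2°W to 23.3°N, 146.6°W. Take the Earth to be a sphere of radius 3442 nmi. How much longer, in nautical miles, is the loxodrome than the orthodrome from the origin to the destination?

798 nmi

Great circle: cos σ = sin φ₁ sin φ₂ + cos φ₁ cos φ₂ cos Δλ,  σ = 2.1706 rad → d_gc = 7471.2 nmi
Rhumb line: Δψ = +2.3743, q = Δφ/Δψ = 0.7145, d_rh = R√(Δφ²+q²Δλ²) = 8268.9 nmi
Excess = 8268.9 − 7471.2 = 797.7 ≈ 798 nmi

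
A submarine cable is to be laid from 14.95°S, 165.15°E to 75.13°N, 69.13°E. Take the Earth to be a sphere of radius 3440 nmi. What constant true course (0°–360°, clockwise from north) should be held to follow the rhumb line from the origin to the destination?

Δψ = ln[tan(π/4+φ₂/2)/tan(π/4+φ₁/2)] = +2.3003
Δλ = -1.6759 rad (taken the short way round)
course = atan2(Δλ, Δψ) = 323.93°

323.9°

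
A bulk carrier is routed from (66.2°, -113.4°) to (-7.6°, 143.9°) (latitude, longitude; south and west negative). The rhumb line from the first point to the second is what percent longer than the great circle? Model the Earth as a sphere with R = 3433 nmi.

Great circle: σ = 1.7813 rad → d_gc = Rσ = 6115.2 nmi
Rhumb: Δφ = -1.2881, Δλ = -1.7925, Δψ = -1.6902, q = Δφ/Δψ = 0.7621 → d_rh = R√(Δφ²+q²Δλ²) = 6445.4 nmi
Excess = (6445.4 − 6115.2) / 6115.2 = 330.2 / 6115.2 = 5.40% ≈ 5.4%

5.4%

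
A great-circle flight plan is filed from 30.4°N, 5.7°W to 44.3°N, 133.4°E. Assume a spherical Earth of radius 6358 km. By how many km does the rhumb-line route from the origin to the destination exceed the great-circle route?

1594 km

Great circle: cos σ = sin φ₁ sin φ₂ + cos φ₁ cos φ₂ cos Δλ,  σ = 1.6842 rad → d_gc = 10708.2 km
Rhumb line: Δψ = +0.3068, q = Δφ/Δψ = 0.7907, d_rh = R√(Δφ²+q²Δλ²) = 12302.1 km
Excess = 12302.1 − 10708.2 = 1593.9 ≈ 1594 km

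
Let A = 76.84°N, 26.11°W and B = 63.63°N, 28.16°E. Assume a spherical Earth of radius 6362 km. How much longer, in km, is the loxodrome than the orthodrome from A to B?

Great circle: cos σ = sin φ₁ sin φ₂ + cos φ₁ cos φ₂ cos Δλ,  σ = 0.3724 rad → d_gc = 2369.0 km
Rhumb line: Δψ = -0.7085, q = Δφ/Δψ = 0.3254, d_rh = R√(Δφ²+q²Δλ²) = 2448.8 km
Excess = 2448.8 − 2369.0 = 79.8 ≈ 80 km

80 km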